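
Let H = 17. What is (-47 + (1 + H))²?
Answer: 841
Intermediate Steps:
(-47 + (1 + H))² = (-47 + (1 + 17))² = (-47 + 18)² = (-29)² = 841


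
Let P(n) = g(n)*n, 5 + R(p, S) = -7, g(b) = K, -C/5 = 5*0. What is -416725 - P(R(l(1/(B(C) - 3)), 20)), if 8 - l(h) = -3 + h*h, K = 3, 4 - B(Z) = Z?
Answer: -416689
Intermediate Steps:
C = 0 (C = -25*0 = -5*0 = 0)
B(Z) = 4 - Z
g(b) = 3
l(h) = 11 - h² (l(h) = 8 - (-3 + h*h) = 8 - (-3 + h²) = 8 + (3 - h²) = 11 - h²)
R(p, S) = -12 (R(p, S) = -5 - 7 = -12)
P(n) = 3*n
-416725 - P(R(l(1/(B(C) - 3)), 20)) = -416725 - 3*(-12) = -416725 - 1*(-36) = -416725 + 36 = -416689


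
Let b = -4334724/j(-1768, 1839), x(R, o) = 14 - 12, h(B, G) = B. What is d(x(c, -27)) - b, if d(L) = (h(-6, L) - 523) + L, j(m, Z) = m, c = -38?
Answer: -1316615/442 ≈ -2978.8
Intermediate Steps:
x(R, o) = 2
d(L) = -529 + L (d(L) = (-6 - 523) + L = -529 + L)
b = 1083681/442 (b = -4334724/(-1768) = -4334724*(-1/1768) = 1083681/442 ≈ 2451.8)
d(x(c, -27)) - b = (-529 + 2) - 1*1083681/442 = -527 - 1083681/442 = -1316615/442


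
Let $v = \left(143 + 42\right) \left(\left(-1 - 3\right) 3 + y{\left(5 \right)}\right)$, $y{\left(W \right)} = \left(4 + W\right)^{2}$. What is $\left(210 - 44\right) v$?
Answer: $2118990$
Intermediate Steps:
$v = 12765$ ($v = \left(143 + 42\right) \left(\left(-1 - 3\right) 3 + \left(4 + 5\right)^{2}\right) = 185 \left(\left(-4\right) 3 + 9^{2}\right) = 185 \left(-12 + 81\right) = 185 \cdot 69 = 12765$)
$\left(210 - 44\right) v = \left(210 - 44\right) 12765 = 166 \cdot 12765 = 2118990$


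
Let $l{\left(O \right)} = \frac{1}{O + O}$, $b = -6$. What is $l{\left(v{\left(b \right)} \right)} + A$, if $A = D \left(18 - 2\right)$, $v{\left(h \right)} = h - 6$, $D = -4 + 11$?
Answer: $\frac{2687}{24} \approx 111.96$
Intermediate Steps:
$D = 7$
$v{\left(h \right)} = -6 + h$
$l{\left(O \right)} = \frac{1}{2 O}$
$A = 112$ ($A = 7 \left(18 - 2\right) = 7 \cdot 16 = 112$)
$l{\left(v{\left(b \right)} \right)} + A = \frac{1}{2 \left(-6 - 6\right)} + 112 = \frac{1}{2 \left(-12\right)} + 112 = \frac{1}{2} \left(- \frac{1}{12}\right) + 112 = - \frac{1}{24} + 112 = \frac{2687}{24}$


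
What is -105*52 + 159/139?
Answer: -758781/139 ≈ -5458.9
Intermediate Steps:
-105*52 + 159/139 = -5460 + 159*(1/139) = -5460 + 159/139 = -758781/139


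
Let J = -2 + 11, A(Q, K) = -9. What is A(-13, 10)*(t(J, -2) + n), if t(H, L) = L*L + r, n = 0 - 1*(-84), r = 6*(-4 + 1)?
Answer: -630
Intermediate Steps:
r = -18 (r = 6*(-3) = -18)
J = 9
n = 84 (n = 0 + 84 = 84)
t(H, L) = -18 + L**2 (t(H, L) = L*L - 18 = L**2 - 18 = -18 + L**2)
A(-13, 10)*(t(J, -2) + n) = -9*((-18 + (-2)**2) + 84) = -9*((-18 + 4) + 84) = -9*(-14 + 84) = -9*70 = -630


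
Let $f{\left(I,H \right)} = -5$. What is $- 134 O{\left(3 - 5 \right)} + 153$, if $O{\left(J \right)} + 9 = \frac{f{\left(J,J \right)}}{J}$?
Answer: $1024$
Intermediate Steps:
$O{\left(J \right)} = -9 - \frac{5}{J}$
$- 134 O{\left(3 - 5 \right)} + 153 = - 134 \left(-9 - \frac{5}{3 - 5}\right) + 153 = - 134 \left(-9 - \frac{5}{-2}\right) + 153 = - 134 \left(-9 - - \frac{5}{2}\right) + 153 = - 134 \left(-9 + \frac{5}{2}\right) + 153 = \left(-134\right) \left(- \frac{13}{2}\right) + 153 = 871 + 153 = 1024$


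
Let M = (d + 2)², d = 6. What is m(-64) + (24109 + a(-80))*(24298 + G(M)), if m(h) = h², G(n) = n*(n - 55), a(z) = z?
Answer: 597701442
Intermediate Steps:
M = 64 (M = (6 + 2)² = 8² = 64)
G(n) = n*(-55 + n)
m(-64) + (24109 + a(-80))*(24298 + G(M)) = (-64)² + (24109 - 80)*(24298 + 64*(-55 + 64)) = 4096 + 24029*(24298 + 64*9) = 4096 + 24029*(24298 + 576) = 4096 + 24029*24874 = 4096 + 597697346 = 597701442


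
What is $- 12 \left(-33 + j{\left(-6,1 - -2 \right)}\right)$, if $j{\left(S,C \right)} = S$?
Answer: $468$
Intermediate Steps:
$- 12 \left(-33 + j{\left(-6,1 - -2 \right)}\right) = - 12 \left(-33 - 6\right) = \left(-12\right) \left(-39\right) = 468$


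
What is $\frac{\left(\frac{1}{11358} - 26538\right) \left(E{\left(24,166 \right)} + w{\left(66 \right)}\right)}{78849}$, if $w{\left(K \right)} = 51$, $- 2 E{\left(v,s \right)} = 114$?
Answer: $\frac{301418603}{149261157} \approx 2.0194$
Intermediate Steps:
$E{\left(v,s \right)} = -57$ ($E{\left(v,s \right)} = \left(- \frac{1}{2}\right) 114 = -57$)
$\frac{\left(\frac{1}{11358} - 26538\right) \left(E{\left(24,166 \right)} + w{\left(66 \right)}\right)}{78849} = \frac{\left(\frac{1}{11358} - 26538\right) \left(-57 + 51\right)}{78849} = \left(\frac{1}{11358} - 26538\right) \left(-6\right) \frac{1}{78849} = \left(- \frac{301418603}{11358}\right) \left(-6\right) \frac{1}{78849} = \frac{301418603}{1893} \cdot \frac{1}{78849} = \frac{301418603}{149261157}$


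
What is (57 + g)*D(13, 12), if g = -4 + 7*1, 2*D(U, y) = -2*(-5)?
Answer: 300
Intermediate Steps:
D(U, y) = 5 (D(U, y) = (-2*(-5))/2 = (½)*10 = 5)
g = 3 (g = -4 + 7 = 3)
(57 + g)*D(13, 12) = (57 + 3)*5 = 60*5 = 300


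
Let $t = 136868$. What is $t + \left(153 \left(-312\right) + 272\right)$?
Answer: $89404$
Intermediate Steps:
$t + \left(153 \left(-312\right) + 272\right) = 136868 + \left(153 \left(-312\right) + 272\right) = 136868 + \left(-47736 + 272\right) = 136868 - 47464 = 89404$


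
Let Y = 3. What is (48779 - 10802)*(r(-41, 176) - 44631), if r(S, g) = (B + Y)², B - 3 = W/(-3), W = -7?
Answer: -5076942586/3 ≈ -1.6923e+9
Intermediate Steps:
B = 16/3 (B = 3 - 7/(-3) = 3 - 7*(-⅓) = 3 + 7/3 = 16/3 ≈ 5.3333)
r(S, g) = 625/9 (r(S, g) = (16/3 + 3)² = (25/3)² = 625/9)
(48779 - 10802)*(r(-41, 176) - 44631) = (48779 - 10802)*(625/9 - 44631) = 37977*(-401054/9) = -5076942586/3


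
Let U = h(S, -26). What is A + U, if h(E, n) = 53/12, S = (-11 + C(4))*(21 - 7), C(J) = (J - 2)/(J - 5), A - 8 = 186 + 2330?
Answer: 30341/12 ≈ 2528.4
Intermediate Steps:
A = 2524 (A = 8 + (186 + 2330) = 8 + 2516 = 2524)
C(J) = (-2 + J)/(-5 + J)
S = -182 (S = (-11 + (-2 + 4)/(-5 + 4))*(21 - 7) = (-11 + 2/(-1))*14 = (-11 - 1*2)*14 = (-11 - 2)*14 = -13*14 = -182)
h(E, n) = 53/12 (h(E, n) = 53*(1/12) = 53/12)
U = 53/12 ≈ 4.4167
A + U = 2524 + 53/12 = 30341/12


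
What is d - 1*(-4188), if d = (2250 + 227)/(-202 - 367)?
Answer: 2380495/569 ≈ 4183.6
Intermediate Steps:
d = -2477/569 (d = 2477/(-569) = 2477*(-1/569) = -2477/569 ≈ -4.3532)
d - 1*(-4188) = -2477/569 - 1*(-4188) = -2477/569 + 4188 = 2380495/569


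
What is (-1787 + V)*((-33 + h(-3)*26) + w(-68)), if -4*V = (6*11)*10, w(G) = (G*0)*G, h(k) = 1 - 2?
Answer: 115168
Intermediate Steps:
h(k) = -1
w(G) = 0 (w(G) = 0*G = 0)
V = -165 (V = -6*11*10/4 = -33*10/2 = -¼*660 = -165)
(-1787 + V)*((-33 + h(-3)*26) + w(-68)) = (-1787 - 165)*((-33 - 1*26) + 0) = -1952*((-33 - 26) + 0) = -1952*(-59 + 0) = -1952*(-59) = 115168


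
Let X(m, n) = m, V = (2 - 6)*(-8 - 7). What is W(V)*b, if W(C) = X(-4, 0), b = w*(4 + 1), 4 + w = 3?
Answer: 20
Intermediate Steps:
w = -1 (w = -4 + 3 = -1)
V = 60 (V = -4*(-15) = 60)
b = -5 (b = -(4 + 1) = -1*5 = -5)
W(C) = -4
W(V)*b = -4*(-5) = 20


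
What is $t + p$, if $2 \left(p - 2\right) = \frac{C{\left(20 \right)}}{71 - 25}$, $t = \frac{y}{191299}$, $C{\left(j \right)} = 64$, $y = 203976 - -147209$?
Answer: $\frac{19937793}{4399877} \approx 4.5314$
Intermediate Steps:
$y = 351185$ ($y = 203976 + 147209 = 351185$)
$t = \frac{351185}{191299} \approx 1.8358$
$p = \frac{62}{23}$ ($p = 2 + \frac{64 \frac{1}{71 - 25}}{2} = 2 + \frac{64 \cdot \frac{1}{46}}{2} = 2 + \frac{1}{2} \cdot \frac{32}{23} = 2 + \frac{16}{23} = \frac{62}{23} \approx 2.6957$)
$t + p = \frac{351185}{191299} + \frac{62}{23} = \frac{19937793}{4399877}$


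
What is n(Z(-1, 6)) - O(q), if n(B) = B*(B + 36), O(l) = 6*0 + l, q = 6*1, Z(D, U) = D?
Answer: -41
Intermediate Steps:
q = 6
O(l) = l (O(l) = 0 + l = l)
n(B) = B*(36 + B)
n(Z(-1, 6)) - O(q) = -(36 - 1) - 1*6 = -1*35 - 6 = -35 - 6 = -41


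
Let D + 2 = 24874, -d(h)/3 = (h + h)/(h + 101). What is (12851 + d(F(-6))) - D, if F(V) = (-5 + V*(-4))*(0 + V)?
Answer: -156957/13 ≈ -12074.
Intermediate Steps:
F(V) = V*(-5 - 4*V) (F(V) = (-5 - 4*V)*V = V*(-5 - 4*V))
d(h) = -6*h/(101 + h) (d(h) = -3*(h + h)/(h + 101) = -3*2*h/(101 + h) = -6*h/(101 + h))
D = 24872 (D = -2 + 24874 = 24872)
(12851 + d(F(-6))) - D = (12851 - 6*(-1*(-6)*(5 + 4*(-6)))/(101 - 1*(-6)*(5 + 4*(-6)))) - 1*24872 = (12851 - 6*(-1*(-6)*(5 - 24))/(101 - 1*(-6)*(5 - 24))) - 24872 = (12851 - 6*(-1*(-6)*(-19))/(101 - 1*(-6)*(-19))) - 24872 = (12851 - 6*(-114)/(101 - 114)) - 24872 = (12851 - 6*(-114)/(-13)) - 24872 = (12851 - 6*(-114)*(-1/13)) - 24872 = (12851 - 684/13) - 24872 = 166379/13 - 24872 = -156957/13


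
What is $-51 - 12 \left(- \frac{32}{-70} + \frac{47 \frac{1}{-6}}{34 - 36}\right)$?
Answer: $- \frac{3622}{35} \approx -103.49$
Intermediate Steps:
$-51 - 12 \left(- \frac{32}{-70} + \frac{47 \frac{1}{-6}}{34 - 36}\right) = -51 - 12 \left(\left(-32\right) \left(- \frac{1}{70}\right) + \frac{47 \left(- \frac{1}{6}\right)}{34 - 36}\right) = -51 - 12 \left(\frac{16}{35} - \frac{47}{6 \left(-2\right)}\right) = -51 - 12 \left(\frac{16}{35} - - \frac{47}{12}\right) = -51 - 12 \left(\frac{16}{35} + \frac{47}{12}\right) = -51 - \frac{1837}{35} = - \frac{3622}{35}$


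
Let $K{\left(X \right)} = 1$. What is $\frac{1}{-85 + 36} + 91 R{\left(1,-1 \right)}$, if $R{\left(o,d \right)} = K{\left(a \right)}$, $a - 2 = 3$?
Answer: $\frac{4458}{49} \approx 90.98$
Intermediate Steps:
$a = 5$ ($a = 2 + 3 = 5$)
$R{\left(o,d \right)} = 1$
$\frac{1}{-85 + 36} + 91 R{\left(1,-1 \right)} = \frac{1}{-85 + 36} + 91 \cdot 1 = \frac{1}{-49} + 91 = - \frac{1}{49} + 91 = \frac{4458}{49}$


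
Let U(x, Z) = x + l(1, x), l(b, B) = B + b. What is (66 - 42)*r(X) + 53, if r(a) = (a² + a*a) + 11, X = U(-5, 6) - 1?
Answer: 5117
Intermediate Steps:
U(x, Z) = 1 + 2*x (U(x, Z) = x + (x + 1) = x + (1 + x) = 1 + 2*x)
X = -10 (X = (1 + 2*(-5)) - 1 = (1 - 10) - 1 = -9 - 1 = -10)
r(a) = 11 + 2*a² (r(a) = (a² + a²) + 11 = 2*a² + 11 = 11 + 2*a²)
(66 - 42)*r(X) + 53 = (66 - 42)*(11 + 2*(-10)²) + 53 = 24*(11 + 2*100) + 53 = 24*(11 + 200) + 53 = 24*211 + 53 = 5064 + 53 = 5117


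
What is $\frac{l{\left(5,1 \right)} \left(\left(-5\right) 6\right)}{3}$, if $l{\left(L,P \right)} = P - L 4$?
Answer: $190$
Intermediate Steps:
$l{\left(L,P \right)} = P - 4 L$
$\frac{l{\left(5,1 \right)} \left(\left(-5\right) 6\right)}{3} = \frac{\left(1 - 20\right) \left(\left(-5\right) 6\right)}{3} = \left(1 - 20\right) \left(-30\right) \frac{1}{3} = \left(-19\right) \left(-30\right) \frac{1}{3} = 570 \cdot \frac{1}{3} = 190$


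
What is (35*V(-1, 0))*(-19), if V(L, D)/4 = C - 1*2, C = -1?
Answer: 7980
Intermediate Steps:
V(L, D) = -12 (V(L, D) = 4*(-1 - 1*2) = 4*(-1 - 2) = 4*(-3) = -12)
(35*V(-1, 0))*(-19) = (35*(-12))*(-19) = -420*(-19) = 7980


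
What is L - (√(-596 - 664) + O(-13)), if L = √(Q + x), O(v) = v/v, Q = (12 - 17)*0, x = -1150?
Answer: -1 - 6*I*√35 + 5*I*√46 ≈ -1.0 - 1.5848*I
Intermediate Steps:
Q = 0 (Q = -5*0 = 0)
O(v) = 1
L = 5*I*√46 (L = √(0 - 1150) = √(-1150) = 5*I*√46 ≈ 33.912*I)
L - (√(-596 - 664) + O(-13)) = 5*I*√46 - (√(-596 - 664) + 1) = 5*I*√46 - (√(-1260) + 1) = 5*I*√46 - (6*I*√35 + 1) = 5*I*√46 - (1 + 6*I*√35) = 5*I*√46 + (-1 - 6*I*√35) = -1 - 6*I*√35 + 5*I*√46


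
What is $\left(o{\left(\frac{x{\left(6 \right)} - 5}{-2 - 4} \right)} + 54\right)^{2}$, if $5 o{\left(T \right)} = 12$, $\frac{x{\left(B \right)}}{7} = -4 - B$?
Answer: $\frac{79524}{25} \approx 3181.0$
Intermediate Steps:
$x{\left(B \right)} = -28 - 7 B$ ($x{\left(B \right)} = 7 \left(-4 - B\right) = -28 - 7 B$)
$o{\left(T \right)} = \frac{12}{5}$ ($o{\left(T \right)} = \frac{1}{5} \cdot 12 = \frac{12}{5}$)
$\left(o{\left(\frac{x{\left(6 \right)} - 5}{-2 - 4} \right)} + 54\right)^{2} = \left(\frac{12}{5} + 54\right)^{2} = \left(\frac{282}{5}\right)^{2} = \frac{79524}{25}$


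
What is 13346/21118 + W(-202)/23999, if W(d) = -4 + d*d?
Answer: 590952527/253405441 ≈ 2.3320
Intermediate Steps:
W(d) = -4 + d²
13346/21118 + W(-202)/23999 = 13346/21118 + (-4 + (-202)²)/23999 = 13346*(1/21118) + (-4 + 40804)*(1/23999) = 6673/10559 + 40800*(1/23999) = 6673/10559 + 40800/23999 = 590952527/253405441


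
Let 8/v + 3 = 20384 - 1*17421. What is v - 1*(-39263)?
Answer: 14527311/370 ≈ 39263.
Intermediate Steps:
v = 1/370 (v = 8/(-3 + (20384 - 1*17421)) = 8/(-3 + (20384 - 17421)) = 8/(-3 + 2963) = 8/2960 = 8*(1/2960) = 1/370 ≈ 0.0027027)
v - 1*(-39263) = 1/370 - 1*(-39263) = 1/370 + 39263 = 14527311/370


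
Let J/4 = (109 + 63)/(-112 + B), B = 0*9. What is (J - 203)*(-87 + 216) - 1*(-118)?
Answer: -188030/7 ≈ -26861.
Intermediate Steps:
B = 0
J = -43/7 (J = 4*((109 + 63)/(-112 + 0)) = 4*(172/(-112)) = 4*(172*(-1/112)) = 4*(-43/28) = -43/7 ≈ -6.1429)
(J - 203)*(-87 + 216) - 1*(-118) = (-43/7 - 203)*(-87 + 216) - 1*(-118) = -1464/7*129 + 118 = -188856/7 + 118 = -188030/7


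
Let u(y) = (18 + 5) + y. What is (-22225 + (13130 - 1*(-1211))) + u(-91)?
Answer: -7952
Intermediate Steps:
u(y) = 23 + y
(-22225 + (13130 - 1*(-1211))) + u(-91) = (-22225 + (13130 - 1*(-1211))) + (23 - 91) = (-22225 + (13130 + 1211)) - 68 = (-22225 + 14341) - 68 = -7884 - 68 = -7952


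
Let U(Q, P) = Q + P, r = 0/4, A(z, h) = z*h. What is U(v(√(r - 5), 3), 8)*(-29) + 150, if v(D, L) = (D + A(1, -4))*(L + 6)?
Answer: 962 - 261*I*√5 ≈ 962.0 - 583.61*I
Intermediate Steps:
A(z, h) = h*z
r = 0 (r = 0*(¼) = 0)
v(D, L) = (-4 + D)*(6 + L) (v(D, L) = (D - 4*1)*(L + 6) = (D - 4)*(6 + L) = (-4 + D)*(6 + L))
U(Q, P) = P + Q
U(v(√(r - 5), 3), 8)*(-29) + 150 = (8 + (-24 - 4*3 + 6*√(0 - 5) + √(0 - 5)*3))*(-29) + 150 = (8 + (-24 - 12 + 6*√(-5) + √(-5)*3))*(-29) + 150 = (8 + (-24 - 12 + 6*(I*√5) + (I*√5)*3))*(-29) + 150 = (8 + (-24 - 12 + 6*I*√5 + 3*I*√5))*(-29) + 150 = (8 + (-36 + 9*I*√5))*(-29) + 150 = (-28 + 9*I*√5)*(-29) + 150 = (812 - 261*I*√5) + 150 = 962 - 261*I*√5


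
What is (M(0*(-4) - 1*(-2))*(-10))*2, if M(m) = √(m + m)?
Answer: -40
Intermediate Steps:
M(m) = √2*√m (M(m) = √(2*m) = √2*√m)
(M(0*(-4) - 1*(-2))*(-10))*2 = ((√2*√(0*(-4) - 1*(-2)))*(-10))*2 = ((√2*√(0 + 2))*(-10))*2 = ((√2*√2)*(-10))*2 = (2*(-10))*2 = -20*2 = -40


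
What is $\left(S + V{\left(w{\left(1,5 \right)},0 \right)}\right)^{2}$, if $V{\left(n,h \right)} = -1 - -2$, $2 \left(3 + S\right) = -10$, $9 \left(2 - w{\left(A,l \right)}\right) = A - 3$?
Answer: $49$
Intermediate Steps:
$w{\left(A,l \right)} = \frac{7}{3} - \frac{A}{9}$ ($w{\left(A,l \right)} = 2 - \frac{A - 3}{9} = 2 - \frac{-3 + A}{9} = 2 - \left(- \frac{1}{3} + \frac{A}{9}\right) = \frac{7}{3} - \frac{A}{9}$)
$S = -8$ ($S = -3 + \frac{1}{2} \left(-10\right) = -3 - 5 = -8$)
$V{\left(n,h \right)} = 1$ ($V{\left(n,h \right)} = -1 + 2 = 1$)
$\left(S + V{\left(w{\left(1,5 \right)},0 \right)}\right)^{2} = \left(-8 + 1\right)^{2} = \left(-7\right)^{2} = 49$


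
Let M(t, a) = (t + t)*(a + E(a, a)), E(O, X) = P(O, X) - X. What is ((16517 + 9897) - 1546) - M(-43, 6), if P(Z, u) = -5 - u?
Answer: 23922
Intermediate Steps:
E(O, X) = -5 - 2*X (E(O, X) = (-5 - X) - X = -5 - 2*X)
M(t, a) = 2*t*(-5 - a) (M(t, a) = (t + t)*(a + (-5 - 2*a)) = (2*t)*(-5 - a) = 2*t*(-5 - a))
((16517 + 9897) - 1546) - M(-43, 6) = ((16517 + 9897) - 1546) - 2*(-43)*(-5 - 1*6) = (26414 - 1546) - 2*(-43)*(-5 - 6) = 24868 - 2*(-43)*(-11) = 24868 - 1*946 = 24868 - 946 = 23922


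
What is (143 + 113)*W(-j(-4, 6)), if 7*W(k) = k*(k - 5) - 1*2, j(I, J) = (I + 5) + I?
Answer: -2048/7 ≈ -292.57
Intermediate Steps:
j(I, J) = 5 + 2*I (j(I, J) = (5 + I) + I = 5 + 2*I)
W(k) = -2/7 + k*(-5 + k)/7 (W(k) = (k*(k - 5) - 1*2)/7 = (k*(-5 + k) - 2)/7 = (-2 + k*(-5 + k))/7 = -2/7 + k*(-5 + k)/7)
(143 + 113)*W(-j(-4, 6)) = (143 + 113)*(-2/7 - (-5)*(5 + 2*(-4))/7 + (-(5 + 2*(-4)))²/7) = 256*(-2/7 - (-5)*(5 - 8)/7 + (-(5 - 8))²/7) = 256*(-2/7 - (-5)*(-3)/7 + (-1*(-3))²/7) = 256*(-2/7 - 5/7*3 + (⅐)*3²) = 256*(-2/7 - 15/7 + (⅐)*9) = 256*(-2/7 - 15/7 + 9/7) = 256*(-8/7) = -2048/7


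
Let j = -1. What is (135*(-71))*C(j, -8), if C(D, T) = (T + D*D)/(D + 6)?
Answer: 13419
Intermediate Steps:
C(D, T) = (T + D²)/(6 + D)
(135*(-71))*C(j, -8) = (135*(-71))*((-8 + (-1)²)/(6 - 1)) = -9585*(-8 + 1)/5 = -1917*(-7) = -9585*(-7/5) = 13419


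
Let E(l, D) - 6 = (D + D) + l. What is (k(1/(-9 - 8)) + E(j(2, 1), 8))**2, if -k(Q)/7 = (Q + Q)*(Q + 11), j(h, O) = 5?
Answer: 108305649/83521 ≈ 1296.7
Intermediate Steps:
E(l, D) = 6 + l + 2*D (E(l, D) = 6 + ((D + D) + l) = 6 + (2*D + l) = 6 + (l + 2*D) = 6 + l + 2*D)
k(Q) = -14*Q*(11 + Q) (k(Q) = -7*(Q + Q)*(Q + 11) = -7*2*Q*(11 + Q) = -14*Q*(11 + Q))
(k(1/(-9 - 8)) + E(j(2, 1), 8))**2 = (-14*(11 + 1/(-9 - 8))/(-9 - 8) + (6 + 5 + 2*8))**2 = (-14*(11 + 1/(-17))/(-17) + (6 + 5 + 16))**2 = (-14*(-1/17)*(11 - 1/17) + 27)**2 = (-14*(-1/17)*186/17 + 27)**2 = (2604/289 + 27)**2 = (10407/289)**2 = 108305649/83521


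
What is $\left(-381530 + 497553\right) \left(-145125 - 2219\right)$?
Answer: $-17095292912$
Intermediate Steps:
$\left(-381530 + 497553\right) \left(-145125 - 2219\right) = 116023 \left(-145125 + \left(-188995 + 186776\right)\right) = 116023 \left(-145125 - 2219\right) = 116023 \left(-147344\right) = -17095292912$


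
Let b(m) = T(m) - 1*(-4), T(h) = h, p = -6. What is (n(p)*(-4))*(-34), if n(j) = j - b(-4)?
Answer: -816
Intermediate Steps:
b(m) = 4 + m (b(m) = m - 1*(-4) = m + 4 = 4 + m)
n(j) = j (n(j) = j - (4 - 4) = j - 1*0 = j + 0 = j)
(n(p)*(-4))*(-34) = -6*(-4)*(-34) = 24*(-34) = -816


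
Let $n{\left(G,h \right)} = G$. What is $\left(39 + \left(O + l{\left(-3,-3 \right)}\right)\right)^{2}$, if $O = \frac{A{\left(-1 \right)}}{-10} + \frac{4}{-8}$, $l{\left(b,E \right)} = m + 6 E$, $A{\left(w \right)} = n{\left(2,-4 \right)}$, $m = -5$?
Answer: $\frac{23409}{100} \approx 234.09$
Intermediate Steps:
$A{\left(w \right)} = 2$
$l{\left(b,E \right)} = -5 + 6 E$
$O = - \frac{7}{10}$ ($O = \frac{2}{-10} + \frac{4}{-8} = 2 \left(- \frac{1}{10}\right) + 4 \left(- \frac{1}{8}\right) = - \frac{1}{5} - \frac{1}{2} = - \frac{7}{10} \approx -0.7$)
$\left(39 + \left(O + l{\left(-3,-3 \right)}\right)\right)^{2} = \left(39 + \left(- \frac{7}{10} + \left(-5 + 6 \left(-3\right)\right)\right)\right)^{2} = \left(39 - \frac{237}{10}\right)^{2} = \left(\frac{153}{10}\right)^{2} = \frac{23409}{100}$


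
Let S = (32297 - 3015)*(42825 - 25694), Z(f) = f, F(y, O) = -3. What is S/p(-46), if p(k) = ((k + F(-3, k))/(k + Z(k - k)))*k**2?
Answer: 250814971/1127 ≈ 2.2255e+5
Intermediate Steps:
S = 501629942 (S = 29282*17131 = 501629942)
p(k) = k*(-3 + k) (p(k) = ((k - 3)/(k + (k - k)))*k**2 = ((-3 + k)/(k + 0))*k**2 = ((-3 + k)/k)*k**2 = k*(-3 + k))
S/p(-46) = 501629942/((-46*(-3 - 46))) = 501629942/((-46*(-49))) = 501629942/2254 = 501629942*(1/2254) = 250814971/1127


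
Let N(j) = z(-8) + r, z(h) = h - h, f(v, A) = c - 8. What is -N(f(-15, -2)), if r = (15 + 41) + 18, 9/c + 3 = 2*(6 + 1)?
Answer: -74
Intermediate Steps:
c = 9/11 (c = 9/(-3 + 2*(6 + 1)) = 9/(-3 + 2*7) = 9/(-3 + 14) = 9/11 ≈ 0.81818)
f(v, A) = -79/11 (f(v, A) = 9/11 - 8 = -79/11)
z(h) = 0
r = 74 (r = 56 + 18 = 74)
N(j) = 74 (N(j) = 0 + 74 = 74)
-N(f(-15, -2)) = -1*74 = -74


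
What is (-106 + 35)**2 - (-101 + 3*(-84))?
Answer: 5394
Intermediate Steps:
(-106 + 35)**2 - (-101 + 3*(-84)) = (-71)**2 - (-101 - 252) = 5041 - 1*(-353) = 5041 + 353 = 5394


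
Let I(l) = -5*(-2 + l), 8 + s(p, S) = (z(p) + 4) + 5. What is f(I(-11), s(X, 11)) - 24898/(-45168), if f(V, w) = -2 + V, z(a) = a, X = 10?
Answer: 1435241/22584 ≈ 63.551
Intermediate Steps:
s(p, S) = 1 + p (s(p, S) = -8 + ((p + 4) + 5) = -8 + ((4 + p) + 5) = -8 + (9 + p) = 1 + p)
I(l) = 10 - 5*l
f(I(-11), s(X, 11)) - 24898/(-45168) = (-2 + (10 - 5*(-11))) - 24898/(-45168) = (-2 + (10 + 55)) - 24898*(-1)/45168 = (-2 + 65) - 1*(-12449/22584) = 63 + 12449/22584 = 1435241/22584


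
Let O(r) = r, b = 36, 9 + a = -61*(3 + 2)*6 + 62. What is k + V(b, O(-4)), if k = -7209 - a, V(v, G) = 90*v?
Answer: -2192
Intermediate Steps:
a = -1777 (a = -9 + (-61*(3 + 2)*6 + 62) = -9 + (-305*6 + 62) = -9 + (-61*30 + 62) = -9 + (-1830 + 62) = -9 - 1768 = -1777)
k = -5432 (k = -7209 - 1*(-1777) = -7209 + 1777 = -5432)
k + V(b, O(-4)) = -5432 + 90*36 = -5432 + 3240 = -2192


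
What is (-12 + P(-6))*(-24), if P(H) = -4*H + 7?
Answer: -456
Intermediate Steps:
P(H) = 7 - 4*H
(-12 + P(-6))*(-24) = (-12 + (7 - 4*(-6)))*(-24) = (-12 + (7 + 24))*(-24) = (-12 + 31)*(-24) = 19*(-24) = -456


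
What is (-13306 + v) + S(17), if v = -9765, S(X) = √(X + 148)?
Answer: -23071 + √165 ≈ -23058.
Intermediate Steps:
S(X) = √(148 + X)
(-13306 + v) + S(17) = (-13306 - 9765) + √(148 + 17) = -23071 + √165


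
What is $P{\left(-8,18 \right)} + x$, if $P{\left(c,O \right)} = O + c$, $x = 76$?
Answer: $86$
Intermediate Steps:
$P{\left(-8,18 \right)} + x = \left(18 - 8\right) + 76 = 10 + 76 = 86$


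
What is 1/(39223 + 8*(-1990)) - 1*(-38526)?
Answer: 897771379/23303 ≈ 38526.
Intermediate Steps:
1/(39223 + 8*(-1990)) - 1*(-38526) = 1/(39223 - 15920) + 38526 = 1/23303 + 38526 = 897771379/23303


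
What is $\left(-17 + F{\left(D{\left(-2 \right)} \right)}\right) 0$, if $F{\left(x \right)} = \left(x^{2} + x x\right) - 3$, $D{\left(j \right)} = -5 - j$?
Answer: $0$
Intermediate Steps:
$F{\left(x \right)} = -3 + 2 x^{2}$ ($F{\left(x \right)} = \left(x^{2} + x^{2}\right) - 3 = 2 x^{2} - 3 = -3 + 2 x^{2}$)
$\left(-17 + F{\left(D{\left(-2 \right)} \right)}\right) 0 = \left(-17 - \left(3 - 2 \left(-5 - -2\right)^{2}\right)\right) 0 = \left(-17 - \left(3 - 2 \left(-5 + 2\right)^{2}\right)\right) 0 = \left(-17 - \left(3 - 2 \left(-3\right)^{2}\right)\right) 0 = \left(-17 + \left(-3 + 2 \cdot 9\right)\right) 0 = \left(-17 + \left(-3 + 18\right)\right) 0 = \left(-17 + 15\right) 0 = \left(-2\right) 0 = 0$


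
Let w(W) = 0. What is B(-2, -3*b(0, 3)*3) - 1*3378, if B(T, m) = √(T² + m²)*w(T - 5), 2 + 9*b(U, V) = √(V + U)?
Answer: -3378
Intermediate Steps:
b(U, V) = -2/9 + √(U + V)/9 (b(U, V) = -2/9 + √(V + U)/9 = -2/9 + √(U + V)/9)
B(T, m) = 0 (B(T, m) = √(T² + m²)*0 = 0)
B(-2, -3*b(0, 3)*3) - 1*3378 = 0 - 1*3378 = 0 - 3378 = -3378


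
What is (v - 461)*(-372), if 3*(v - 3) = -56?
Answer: 177320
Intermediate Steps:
v = -47/3 (v = 3 + (1/3)*(-56) = 3 - 56/3 = -47/3 ≈ -15.667)
(v - 461)*(-372) = (-47/3 - 461)*(-372) = -1430/3*(-372) = 177320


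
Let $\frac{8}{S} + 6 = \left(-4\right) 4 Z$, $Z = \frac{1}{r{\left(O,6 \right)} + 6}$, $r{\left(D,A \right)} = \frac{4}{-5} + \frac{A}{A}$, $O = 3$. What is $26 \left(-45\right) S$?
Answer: $\frac{145080}{133} \approx 1090.8$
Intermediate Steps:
$r{\left(D,A \right)} = \frac{1}{5}$ ($r{\left(D,A \right)} = 4 \left(- \frac{1}{5}\right) + 1 = - \frac{4}{5} + 1 = \frac{1}{5}$)
$Z = \frac{5}{31}$ ($Z = \frac{1}{\frac{1}{5} + 6} = \frac{1}{\frac{31}{5}} = \frac{5}{31} \approx 0.16129$)
$S = - \frac{124}{133}$ ($S = \frac{8}{-6 + \left(-4\right) 4 \cdot \frac{5}{31}} = \frac{8}{-6 - \frac{80}{31}} = \frac{8}{- \frac{266}{31}} = 8 \left(- \frac{31}{266}\right) = - \frac{124}{133} \approx -0.93233$)
$26 \left(-45\right) S = 26 \left(-45\right) \left(- \frac{124}{133}\right) = \left(-1170\right) \left(- \frac{124}{133}\right) = \frac{145080}{133}$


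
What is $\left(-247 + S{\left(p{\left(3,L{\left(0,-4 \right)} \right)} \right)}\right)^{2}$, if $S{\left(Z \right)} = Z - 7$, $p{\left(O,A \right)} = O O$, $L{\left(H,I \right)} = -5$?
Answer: $60025$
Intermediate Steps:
$p{\left(O,A \right)} = O^{2}$
$S{\left(Z \right)} = -7 + Z$ ($S{\left(Z \right)} = Z - 7 = -7 + Z$)
$\left(-247 + S{\left(p{\left(3,L{\left(0,-4 \right)} \right)} \right)}\right)^{2} = \left(-247 - \left(7 - 3^{2}\right)\right)^{2} = \left(-247 + \left(-7 + 9\right)\right)^{2} = \left(-247 + 2\right)^{2} = \left(-245\right)^{2} = 60025$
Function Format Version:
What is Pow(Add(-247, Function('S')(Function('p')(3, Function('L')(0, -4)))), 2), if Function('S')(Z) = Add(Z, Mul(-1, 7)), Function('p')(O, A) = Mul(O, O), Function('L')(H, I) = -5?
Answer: 60025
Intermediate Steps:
Function('p')(O, A) = Pow(O, 2)
Function('S')(Z) = Add(-7, Z) (Function('S')(Z) = Add(Z, -7) = Add(-7, Z))
Pow(Add(-247, Function('S')(Function('p')(3, Function('L')(0, -4)))), 2) = Pow(Add(-247, Add(-7, Pow(3, 2))), 2) = Pow(Add(-247, Add(-7, 9)), 2) = Pow(Add(-247, 2), 2) = Pow(-245, 2) = 60025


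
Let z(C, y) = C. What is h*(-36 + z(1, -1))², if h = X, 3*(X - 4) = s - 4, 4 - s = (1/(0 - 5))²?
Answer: 14651/3 ≈ 4883.7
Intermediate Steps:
s = 99/25 (s = 4 - (1/(0 - 5))² = 4 - (1/(-5))² = 4 - (-⅕)² = 4 - 1*1/25 = 4 - 1/25 = 99/25 ≈ 3.9600)
X = 299/75 (X = 4 + (99/25 - 4)/3 = 4 + (⅓)*(-1/25) = 4 - 1/75 = 299/75 ≈ 3.9867)
h = 299/75 ≈ 3.9867
h*(-36 + z(1, -1))² = 299*(-36 + 1)²/75 = (299/75)*(-35)² = (299/75)*1225 = 14651/3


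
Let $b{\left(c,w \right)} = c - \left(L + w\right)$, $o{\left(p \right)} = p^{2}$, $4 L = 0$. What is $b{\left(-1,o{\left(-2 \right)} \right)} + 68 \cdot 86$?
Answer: $5843$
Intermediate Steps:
$L = 0$ ($L = \frac{1}{4} \cdot 0 = 0$)
$b{\left(c,w \right)} = c - w$ ($b{\left(c,w \right)} = c - \left(0 + w\right) = c - w$)
$b{\left(-1,o{\left(-2 \right)} \right)} + 68 \cdot 86 = \left(-1 - \left(-2\right)^{2}\right) + 68 \cdot 86 = \left(-1 - 4\right) + 5848 = -5 + 5848 = 5843$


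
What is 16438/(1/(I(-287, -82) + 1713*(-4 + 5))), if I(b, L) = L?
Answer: 26810378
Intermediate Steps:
16438/(1/(I(-287, -82) + 1713*(-4 + 5))) = 16438/(1/(-82 + 1713*(-4 + 5))) = 16438/(1/(-82 + 1713*1)) = 16438/(1/(-82 + 1713)) = 16438/(1/1631) = 16438*1631 = 26810378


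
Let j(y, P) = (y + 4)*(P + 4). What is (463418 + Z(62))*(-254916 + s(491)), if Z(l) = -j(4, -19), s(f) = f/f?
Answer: -118162789270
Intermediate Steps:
s(f) = 1
j(y, P) = (4 + P)*(4 + y) (j(y, P) = (4 + y)*(4 + P) = (4 + P)*(4 + y))
Z(l) = 120 (Z(l) = -(16 + 4*(-19) + 4*4 - 19*4) = -(16 - 76 + 16 - 76) = -1*(-120) = 120)
(463418 + Z(62))*(-254916 + s(491)) = (463418 + 120)*(-254916 + 1) = 463538*(-254915) = -118162789270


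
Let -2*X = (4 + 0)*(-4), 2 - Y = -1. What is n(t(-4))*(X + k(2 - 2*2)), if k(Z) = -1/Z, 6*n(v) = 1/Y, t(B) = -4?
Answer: 17/36 ≈ 0.47222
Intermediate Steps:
Y = 3 (Y = 2 - 1*(-1) = 2 + 1 = 3)
n(v) = 1/18 (n(v) = (1/6)/3 = (1/6)*(1/3) = 1/18)
X = 8 (X = -(4 + 0)*(-4)/2 = -2*(-4) = -1/2*(-16) = 8)
n(t(-4))*(X + k(2 - 2*2)) = (8 - 1/(2 - 2*2))/18 = (8 - 1/(2 - 4))/18 = (8 - 1/(-2))/18 = (8 - 1*(-1/2))/18 = (8 + 1/2)/18 = (1/18)*(17/2) = 17/36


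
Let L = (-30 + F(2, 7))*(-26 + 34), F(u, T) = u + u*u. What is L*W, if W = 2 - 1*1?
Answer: -192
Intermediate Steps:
F(u, T) = u + u**2
W = 1 (W = 2 - 1 = 1)
L = -192 (L = (-30 + 2*(1 + 2))*(-26 + 34) = (-30 + 2*3)*8 = (-30 + 6)*8 = -24*8 = -192)
L*W = -192*1 = -192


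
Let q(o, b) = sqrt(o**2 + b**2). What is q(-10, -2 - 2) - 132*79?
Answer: -10428 + 2*sqrt(29) ≈ -10417.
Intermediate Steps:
q(o, b) = sqrt(b**2 + o**2)
q(-10, -2 - 2) - 132*79 = sqrt((-2 - 2)**2 + (-10)**2) - 132*79 = sqrt((-4)**2 + 100) - 10428 = sqrt(16 + 100) - 10428 = sqrt(116) - 10428 = 2*sqrt(29) - 10428 = -10428 + 2*sqrt(29)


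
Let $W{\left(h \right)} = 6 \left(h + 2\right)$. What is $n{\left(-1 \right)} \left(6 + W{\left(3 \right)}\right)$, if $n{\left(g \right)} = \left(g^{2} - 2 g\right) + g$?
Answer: $72$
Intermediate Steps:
$W{\left(h \right)} = 12 + 6 h$ ($W{\left(h \right)} = 6 \left(2 + h\right) = 12 + 6 h$)
$n{\left(g \right)} = g^{2} - g$
$n{\left(-1 \right)} \left(6 + W{\left(3 \right)}\right) = - (-1 - 1) \left(6 + \left(12 + 6 \cdot 3\right)\right) = \left(-1\right) \left(-2\right) \left(6 + \left(12 + 18\right)\right) = 2 \left(6 + 30\right) = 2 \cdot 36 = 72$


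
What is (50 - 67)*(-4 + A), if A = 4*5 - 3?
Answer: -221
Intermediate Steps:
A = 17 (A = 20 - 3 = 17)
(50 - 67)*(-4 + A) = (50 - 67)*(-4 + 17) = -17*13 = -221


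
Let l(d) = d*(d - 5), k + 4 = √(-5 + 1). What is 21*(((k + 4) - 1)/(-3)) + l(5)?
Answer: 7 - 14*I ≈ 7.0 - 14.0*I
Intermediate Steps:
k = -4 + 2*I (k = -4 + √(-5 + 1) = -4 + √(-4) = -4 + 2*I ≈ -4.0 + 2.0*I)
l(d) = d*(-5 + d)
21*(((k + 4) - 1)/(-3)) + l(5) = 21*((((-4 + 2*I) + 4) - 1)/(-3)) + 5*(-5 + 5) = 21*((2*I - 1)*(-⅓)) + 5*0 = 21*((-1 + 2*I)*(-⅓)) + 0 = 21*(⅓ - 2*I/3) + 0 = (7 - 14*I) + 0 = 7 - 14*I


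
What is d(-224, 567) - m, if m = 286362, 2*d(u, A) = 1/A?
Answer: -324734507/1134 ≈ -2.8636e+5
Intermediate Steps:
d(u, A) = 1/(2*A)
d(-224, 567) - m = (1/2)/567 - 1*286362 = (1/2)*(1/567) - 286362 = 1/1134 - 286362 = -324734507/1134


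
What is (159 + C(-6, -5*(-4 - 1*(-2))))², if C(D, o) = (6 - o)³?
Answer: 9025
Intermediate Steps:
(159 + C(-6, -5*(-4 - 1*(-2))))² = (159 - (-6 - 5*(-4 - 1*(-2)))³)² = (159 - (-6 - 5*(-4 + 2))³)² = (159 - (-6 - 5*(-2))³)² = (159 - (-6 + 10)³)² = (159 - 1*4³)² = (159 - 1*64)² = (159 - 64)² = 95² = 9025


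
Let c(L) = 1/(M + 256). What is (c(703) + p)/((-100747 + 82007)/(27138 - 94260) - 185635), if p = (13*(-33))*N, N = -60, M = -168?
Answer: -52754841/380463320 ≈ -0.13866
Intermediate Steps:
c(L) = 1/88 (c(L) = 1/(-168 + 256) = 1/88)
p = 25740 (p = (13*(-33))*(-60) = -429*(-60) = 25740)
(c(703) + p)/((-100747 + 82007)/(27138 - 94260) - 185635) = (1/88 + 25740)/((-100747 + 82007)/(27138 - 94260) - 185635) = 2265121/(88*(-18740/(-67122) - 185635)) = 2265121/(88*(-18740*(-1/67122) - 185635)) = 2265121/(88*(9370/33561 - 185635)) = 2265121/(88*(-6230086865/33561)) = (2265121/88)*(-33561/6230086865) = -52754841/380463320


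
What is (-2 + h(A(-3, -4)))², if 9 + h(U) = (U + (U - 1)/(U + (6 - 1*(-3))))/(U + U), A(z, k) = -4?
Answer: 6889/64 ≈ 107.64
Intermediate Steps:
h(U) = -9 + (U + (-1 + U)/(9 + U))/(2*U) (h(U) = -9 + (U + (U - 1)/(U + (6 - 1*(-3))))/(U + U) = -9 + (U + (-1 + U)/(U + (6 + 3)))/((2*U)) = -9 + (U + (-1 + U)/(U + 9))*(1/(2*U)) = -9 + (U + (-1 + U)/(9 + U))*(1/(2*U)) = -9 + (U + (-1 + U)/(9 + U))/(2*U))
(-2 + h(A(-3, -4)))² = (-2 + (½)*(-1 - 152*(-4) - 17*(-4)²)/(-4*(9 - 4)))² = (-2 + (½)*(-¼)*(-1 + 608 - 17*16)/5)² = (-2 + (½)*(-¼)*(⅕)*(-1 + 608 - 272))² = (-2 + (½)*(-¼)*(⅕)*335)² = (-2 - 67/8)² = (-83/8)² = 6889/64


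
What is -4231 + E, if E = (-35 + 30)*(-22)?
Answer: -4121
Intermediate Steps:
E = 110 (E = -5*(-22) = 110)
-4231 + E = -4231 + 110 = -4121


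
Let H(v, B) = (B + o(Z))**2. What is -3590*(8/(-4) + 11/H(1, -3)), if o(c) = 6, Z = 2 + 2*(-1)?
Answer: 25130/9 ≈ 2792.2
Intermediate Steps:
Z = 0 (Z = 2 - 2 = 0)
H(v, B) = (6 + B)**2 (H(v, B) = (B + 6)**2 = (6 + B)**2)
-3590*(8/(-4) + 11/H(1, -3)) = -3590*(8/(-4) + 11/((6 - 3)**2)) = -3590*(8*(-1/4) + 11/(3**2)) = -3590*(-2 + 11/9) = -3590*(-7/9) = 25130/9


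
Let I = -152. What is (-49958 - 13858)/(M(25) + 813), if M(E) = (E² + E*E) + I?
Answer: -21272/637 ≈ -33.394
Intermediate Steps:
M(E) = -152 + 2*E² (M(E) = (E² + E*E) - 152 = (E² + E²) - 152 = 2*E² - 152 = -152 + 2*E²)
(-49958 - 13858)/(M(25) + 813) = (-49958 - 13858)/((-152 + 2*25²) + 813) = -63816/((-152 + 2*625) + 813) = -63816/((-152 + 1250) + 813) = -63816/(1098 + 813) = -63816/1911 = -63816*1/1911 = -21272/637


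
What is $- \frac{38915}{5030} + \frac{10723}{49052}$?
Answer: $- \frac{185492189}{24673156} \approx -7.518$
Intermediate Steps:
$- \frac{38915}{5030} + \frac{10723}{49052} = \left(-38915\right) \frac{1}{5030} + 10723 \cdot \frac{1}{49052} = - \frac{7783}{1006} + \frac{10723}{49052} = - \frac{185492189}{24673156}$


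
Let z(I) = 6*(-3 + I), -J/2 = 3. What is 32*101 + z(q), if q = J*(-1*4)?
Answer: 3358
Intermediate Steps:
J = -6 (J = -2*3 = -6)
q = 24 (q = -(-6)*4 = -6*(-4) = 24)
z(I) = -18 + 6*I
32*101 + z(q) = 32*101 + (-18 + 6*24) = 3232 + (-18 + 144) = 3232 + 126 = 3358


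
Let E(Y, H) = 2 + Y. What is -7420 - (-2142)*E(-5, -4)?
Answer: -13846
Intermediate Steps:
-7420 - (-2142)*E(-5, -4) = -7420 - (-2142)*(2 - 5) = -7420 - (-2142)*(-3) = -7420 - 1*6426 = -7420 - 6426 = -13846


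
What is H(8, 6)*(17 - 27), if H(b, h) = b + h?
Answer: -140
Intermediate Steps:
H(8, 6)*(17 - 27) = (8 + 6)*(17 - 27) = 14*(-10) = -140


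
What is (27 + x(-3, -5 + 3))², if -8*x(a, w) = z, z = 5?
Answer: 44521/64 ≈ 695.64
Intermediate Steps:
x(a, w) = -5/8 (x(a, w) = -⅛*5 = -5/8)
(27 + x(-3, -5 + 3))² = (27 - 5/8)² = (211/8)² = 44521/64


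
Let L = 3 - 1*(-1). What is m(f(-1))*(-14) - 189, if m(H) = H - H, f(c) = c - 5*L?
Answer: -189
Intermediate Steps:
L = 4 (L = 3 + 1 = 4)
f(c) = -20 + c (f(c) = c - 5*4 = c - 20 = -20 + c)
m(H) = 0
m(f(-1))*(-14) - 189 = 0*(-14) - 189 = 0 - 189 = -189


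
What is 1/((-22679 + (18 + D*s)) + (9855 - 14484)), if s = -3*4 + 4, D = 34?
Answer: -1/27562 ≈ -3.6282e-5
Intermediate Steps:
s = -8 (s = -12 + 4 = -8)
1/((-22679 + (18 + D*s)) + (9855 - 14484)) = 1/((-22679 + (18 + 34*(-8))) + (9855 - 14484)) = 1/((-22679 + (18 - 272)) - 4629) = 1/((-22679 - 254) - 4629) = 1/(-22933 - 4629) = 1/(-27562) = -1/27562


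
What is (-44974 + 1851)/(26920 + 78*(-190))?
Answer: -43123/12100 ≈ -3.5639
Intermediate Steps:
(-44974 + 1851)/(26920 + 78*(-190)) = -43123/(26920 - 14820) = -43123/12100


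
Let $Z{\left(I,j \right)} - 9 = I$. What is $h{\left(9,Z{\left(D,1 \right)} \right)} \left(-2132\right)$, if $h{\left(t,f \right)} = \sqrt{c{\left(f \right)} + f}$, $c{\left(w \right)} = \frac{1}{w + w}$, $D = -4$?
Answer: $- \frac{1066 \sqrt{510}}{5} \approx -4814.7$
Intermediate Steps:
$c{\left(w \right)} = \frac{1}{2 w}$
$Z{\left(I,j \right)} = 9 + I$
$h{\left(t,f \right)} = \sqrt{f + \frac{1}{2 f}}$ ($h{\left(t,f \right)} = \sqrt{\frac{1}{2 f} + f} = \sqrt{f + \frac{1}{2 f}}$)
$h{\left(9,Z{\left(D,1 \right)} \right)} \left(-2132\right) = \frac{\sqrt{\frac{2}{9 - 4} + 4 \left(9 - 4\right)}}{2} \left(-2132\right) = \frac{\sqrt{\frac{2}{5} + 4 \cdot 5}}{2} \left(-2132\right) = \frac{\sqrt{2 \cdot \frac{1}{5} + 20}}{2} \left(-2132\right) = \frac{\sqrt{\frac{2}{5} + 20}}{2} \left(-2132\right) = \frac{\sqrt{\frac{102}{5}}}{2} \left(-2132\right) = \frac{\frac{1}{5} \sqrt{510}}{2} \left(-2132\right) = \frac{\sqrt{510}}{10} \left(-2132\right) = - \frac{1066 \sqrt{510}}{5}$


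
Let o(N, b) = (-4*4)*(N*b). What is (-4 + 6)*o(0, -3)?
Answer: 0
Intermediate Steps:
o(N, b) = -16*N*b
(-4 + 6)*o(0, -3) = (-4 + 6)*(-16*0*(-3)) = 2*0 = 0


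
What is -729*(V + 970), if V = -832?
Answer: -100602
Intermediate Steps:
-729*(V + 970) = -729*(-832 + 970) = -729*138 = -100602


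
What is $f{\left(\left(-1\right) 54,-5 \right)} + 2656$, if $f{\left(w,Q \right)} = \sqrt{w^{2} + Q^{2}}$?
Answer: $2656 + \sqrt{2941} \approx 2710.2$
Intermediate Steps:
$f{\left(w,Q \right)} = \sqrt{Q^{2} + w^{2}}$
$f{\left(\left(-1\right) 54,-5 \right)} + 2656 = \sqrt{\left(-5\right)^{2} + \left(\left(-1\right) 54\right)^{2}} + 2656 = \sqrt{25 + \left(-54\right)^{2}} + 2656 = \sqrt{25 + 2916} + 2656 = \sqrt{2941} + 2656 = 2656 + \sqrt{2941}$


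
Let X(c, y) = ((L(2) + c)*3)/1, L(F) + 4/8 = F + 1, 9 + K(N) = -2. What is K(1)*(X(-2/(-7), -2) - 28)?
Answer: 3025/14 ≈ 216.07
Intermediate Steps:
K(N) = -11 (K(N) = -9 - 2 = -11)
L(F) = ½ + F (L(F) = -½ + (F + 1) = -½ + (1 + F) = ½ + F)
X(c, y) = 15/2 + 3*c (X(c, y) = (((½ + 2) + c)*3)/1 = ((5/2 + c)*3)*1 = (15/2 + 3*c)*1 = 15/2 + 3*c)
K(1)*(X(-2/(-7), -2) - 28) = -11*((15/2 + 3*(-2/(-7))) - 28) = -11*((15/2 + 3*(-2*(-⅐))) - 28) = -11*((15/2 + 3*(2/7)) - 28) = -11*((15/2 + 6/7) - 28) = -11*(117/14 - 28) = -11*(-275/14) = 3025/14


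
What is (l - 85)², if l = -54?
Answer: 19321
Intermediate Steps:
(l - 85)² = (-54 - 85)² = (-139)² = 19321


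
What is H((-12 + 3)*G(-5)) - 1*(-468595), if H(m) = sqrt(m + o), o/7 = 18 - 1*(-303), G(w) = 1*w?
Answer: 468595 + 2*sqrt(573) ≈ 4.6864e+5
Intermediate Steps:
G(w) = w
o = 2247 (o = 7*(18 - 1*(-303)) = 7*(18 + 303) = 7*321 = 2247)
H(m) = sqrt(2247 + m) (H(m) = sqrt(m + 2247) = sqrt(2247 + m))
H((-12 + 3)*G(-5)) - 1*(-468595) = sqrt(2247 + (-12 + 3)*(-5)) - 1*(-468595) = sqrt(2247 - 9*(-5)) + 468595 = sqrt(2247 + 45) + 468595 = sqrt(2292) + 468595 = 2*sqrt(573) + 468595 = 468595 + 2*sqrt(573)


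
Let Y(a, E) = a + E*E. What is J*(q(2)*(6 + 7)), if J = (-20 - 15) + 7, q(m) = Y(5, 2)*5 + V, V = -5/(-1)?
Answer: -18200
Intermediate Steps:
Y(a, E) = a + E²
V = 5 (V = -5*(-1) = 5)
q(m) = 50 (q(m) = (5 + 2²)*5 + 5 = (5 + 4)*5 + 5 = 9*5 + 5 = 45 + 5 = 50)
J = -28 (J = -35 + 7 = -28)
J*(q(2)*(6 + 7)) = -1400*(6 + 7) = -1400*13 = -28*650 = -18200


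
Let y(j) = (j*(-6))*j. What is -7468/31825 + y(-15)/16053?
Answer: -54282518/170295575 ≈ -0.31875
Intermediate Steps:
y(j) = -6*j**2 (y(j) = (-6*j)*j = -6*j**2)
-7468/31825 + y(-15)/16053 = -7468/31825 - 6*(-15)**2/16053 = -7468*1/31825 - 6*225*(1/16053) = -7468/31825 - 1350*1/16053 = -7468/31825 - 450/5351 = -54282518/170295575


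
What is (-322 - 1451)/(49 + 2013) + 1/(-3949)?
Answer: -7003639/8142838 ≈ -0.86010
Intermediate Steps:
(-322 - 1451)/(49 + 2013) + 1/(-3949) = -1773/2062 - 1/3949 = -7003639/8142838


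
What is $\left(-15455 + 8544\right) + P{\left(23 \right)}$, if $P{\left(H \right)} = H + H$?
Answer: $-6865$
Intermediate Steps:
$P{\left(H \right)} = 2 H$
$\left(-15455 + 8544\right) + P{\left(23 \right)} = \left(-15455 + 8544\right) + 2 \cdot 23 = -6911 + 46 = -6865$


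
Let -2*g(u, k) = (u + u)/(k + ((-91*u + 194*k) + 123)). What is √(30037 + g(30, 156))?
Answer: √2581723340607/9271 ≈ 173.31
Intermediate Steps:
g(u, k) = -u/(123 - 91*u + 195*k) (g(u, k) = -(u + u)/(2*(k + ((-91*u + 194*k) + 123))) = -2*u/(2*(k + (123 - 91*u + 194*k))) = -2*u/(2*(123 - 91*u + 195*k)) = -u/(123 - 91*u + 195*k))
√(30037 + g(30, 156)) = √(30037 + 30/(-123 - 195*156 + 91*30)) = √(30037 + 30/(-123 - 30420 + 2730)) = √(30037 + 30/(-27813)) = √(30037 + 30*(-1/27813)) = √(30037 - 10/9271) = √(278473017/9271) = √2581723340607/9271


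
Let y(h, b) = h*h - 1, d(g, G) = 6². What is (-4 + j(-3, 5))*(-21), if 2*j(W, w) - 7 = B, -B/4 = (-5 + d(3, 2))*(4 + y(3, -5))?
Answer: 31269/2 ≈ 15635.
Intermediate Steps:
d(g, G) = 36
y(h, b) = -1 + h² (y(h, b) = h² - 1 = -1 + h²)
B = -1488 (B = -4*(-5 + 36)*(4 + (-1 + 3²)) = -124*(4 + (-1 + 9)) = -124*(4 + 8) = -124*12 = -4*372 = -1488)
j(W, w) = -1481/2 (j(W, w) = 7/2 + (½)*(-1488) = 7/2 - 744 = -1481/2)
(-4 + j(-3, 5))*(-21) = (-4 - 1481/2)*(-21) = -1489/2*(-21) = 31269/2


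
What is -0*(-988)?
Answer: 0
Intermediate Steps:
-0*(-988) = -1*0 = 0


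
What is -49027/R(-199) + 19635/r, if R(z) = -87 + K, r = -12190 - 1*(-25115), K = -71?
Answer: 11577751/37130 ≈ 311.82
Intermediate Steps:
r = 12925 (r = -12190 + 25115 = 12925)
R(z) = -158 (R(z) = -87 - 71 = -158)
-49027/R(-199) + 19635/r = -49027/(-158) + 19635/12925 = -49027*(-1/158) + 19635*(1/12925) = 49027/158 + 357/235 = 11577751/37130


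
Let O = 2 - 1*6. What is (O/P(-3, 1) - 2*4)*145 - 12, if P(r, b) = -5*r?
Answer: -3632/3 ≈ -1210.7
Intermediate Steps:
O = -4 (O = 2 - 6 = -4)
(O/P(-3, 1) - 2*4)*145 - 12 = (-4/(-5*(-3)) - 2*4)*145 - 12 = (-4/15 - 8)*145 - 12 = -124/15*145 - 12 = -3596/3 - 12 = -3632/3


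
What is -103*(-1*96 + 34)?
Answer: 6386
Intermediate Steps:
-103*(-1*96 + 34) = -103*(-96 + 34) = -103*(-62) = 6386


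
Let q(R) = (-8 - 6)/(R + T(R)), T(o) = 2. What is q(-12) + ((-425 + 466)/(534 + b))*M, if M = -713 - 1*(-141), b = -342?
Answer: -28979/240 ≈ -120.75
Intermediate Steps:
M = -572 (M = -713 + 141 = -572)
q(R) = -14/(2 + R) (q(R) = (-8 - 6)/(R + 2) = -14/(2 + R))
q(-12) + ((-425 + 466)/(534 + b))*M = -14/(2 - 12) + ((-425 + 466)/(534 - 342))*(-572) = -14/(-10) + (41/192)*(-572) = -14*(-1/10) + (41*(1/192))*(-572) = 7/5 + (41/192)*(-572) = 7/5 - 5863/48 = -28979/240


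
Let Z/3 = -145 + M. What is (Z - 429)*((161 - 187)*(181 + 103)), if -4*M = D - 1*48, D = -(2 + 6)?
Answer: 6069648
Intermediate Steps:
D = -8 (D = -1*8 = -8)
M = 14 (M = -(-8 - 1*48)/4 = -(-8 - 48)/4 = -1/4*(-56) = 14)
Z = -393 (Z = 3*(-145 + 14) = 3*(-131) = -393)
(Z - 429)*((161 - 187)*(181 + 103)) = (-393 - 429)*((161 - 187)*(181 + 103)) = -(-21372)*284 = -822*(-7384) = 6069648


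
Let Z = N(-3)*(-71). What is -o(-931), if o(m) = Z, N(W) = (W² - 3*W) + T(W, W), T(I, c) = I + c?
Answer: 852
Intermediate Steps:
N(W) = W² - W (N(W) = (W² - 3*W) + (W + W) = (W² - 3*W) + 2*W = W² - W)
Z = -852 (Z = -3*(-1 - 3)*(-71) = -3*(-4)*(-71) = 12*(-71) = -852)
o(m) = -852
-o(-931) = -1*(-852) = 852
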